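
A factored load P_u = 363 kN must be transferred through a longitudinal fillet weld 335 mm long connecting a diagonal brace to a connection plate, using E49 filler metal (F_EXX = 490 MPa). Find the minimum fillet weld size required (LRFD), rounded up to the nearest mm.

Total weld length L = 335 mm.
Required throat t_e = P_u / (φ × 0.6 F_EXX × L) = 363 / (0.75 × 0.6 × 490 × 335 × 10⁻³) = 4.914 mm.
Required leg w = t_e / 0.707 = 6.951 mm → use 7 mm.

w = 7 mm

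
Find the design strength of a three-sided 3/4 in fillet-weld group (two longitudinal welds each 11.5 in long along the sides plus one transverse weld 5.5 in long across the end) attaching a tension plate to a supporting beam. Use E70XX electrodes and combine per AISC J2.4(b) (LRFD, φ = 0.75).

φR_n ≈ 476 kips

E70XX → F_EXX = 70 ksi.
t_e = 0.707 × 0.75 = 0.5302 in.
R_nwl = 0.6 × 70 × 0.5302 × 23 = 512.2 kips (longitudinal, 2 welds).
R_nwt = 0.6 × 70 × 0.5302 × 5.5 = 122.5 kips (transverse, base value).
(i) R_nwl + R_nwt = 634.7 kips; (ii) 0.85 R_nwl + 1.5 R_nwt = 619.1 kips.
R_n = max = 634.7 kips [governs: (i)]; φR_n = 476 kips.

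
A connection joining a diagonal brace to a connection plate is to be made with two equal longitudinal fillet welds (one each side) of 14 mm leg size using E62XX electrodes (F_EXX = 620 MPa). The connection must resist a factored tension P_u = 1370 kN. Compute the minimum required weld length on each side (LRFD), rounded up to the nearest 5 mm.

Throat t_e = 0.707 × 14 = 9.898 mm.
φr_n = 0.75 × 0.6 × 620 × 9.898 × 10⁻³ = 2.762 kN/mm.
L_req = P_u / φr_n = 1370 / 2.762 = 496.1 mm total.
Per side: 496.1 / 2 = 248 mm.
Round up → use L = 250 mm on each side.

L = 250 mm on each side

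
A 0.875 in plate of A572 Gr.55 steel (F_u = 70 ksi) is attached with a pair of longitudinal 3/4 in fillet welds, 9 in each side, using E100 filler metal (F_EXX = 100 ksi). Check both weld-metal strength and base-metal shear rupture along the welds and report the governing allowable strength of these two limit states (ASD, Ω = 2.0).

R_n/Ω ≈ 286 kip (weld metal governs)

t_e = 0.707 × 0.75 = 0.5302 in; L = 18 in.
Weld metal: R_n/Ω = (1/2.0) × 0.6 × 100 × 0.5302 × 18 = 286.3 kip.
Base metal (shear rupture): R_n/Ω = (1/2.0) × 0.6 × 70 × 0.875 × 18 = 330.8 kip.
Governing: weld metal.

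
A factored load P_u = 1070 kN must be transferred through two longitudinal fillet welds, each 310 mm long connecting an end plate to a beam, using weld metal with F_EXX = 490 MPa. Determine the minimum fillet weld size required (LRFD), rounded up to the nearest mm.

Total weld length L = 620 mm.
Required throat t_e = P_u / (φ × 0.6 F_EXX × L) = 1070 / (0.75 × 0.6 × 490 × 620 × 10⁻³) = 7.827 mm.
Required leg w = t_e / 0.707 = 11.07 mm → use 12 mm.

w = 12 mm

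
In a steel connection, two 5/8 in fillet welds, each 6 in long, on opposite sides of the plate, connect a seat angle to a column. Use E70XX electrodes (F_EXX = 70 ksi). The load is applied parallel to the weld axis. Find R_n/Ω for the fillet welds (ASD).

Effective throat t_e = 0.707 × 0.625 = 0.4419 in.
Total length L = 12 in; A_we = 0.4419 × 12 = 5.302 in².
F_nw = 0.6 F_EXX = 0.6 × 70 = 42 ksi.
R_n = 42 × 5.302 = 222.7 kip; R_n/Ω = 222.7/2.0 = 111.4 kip.

R_n/Ω ≈ 111 kip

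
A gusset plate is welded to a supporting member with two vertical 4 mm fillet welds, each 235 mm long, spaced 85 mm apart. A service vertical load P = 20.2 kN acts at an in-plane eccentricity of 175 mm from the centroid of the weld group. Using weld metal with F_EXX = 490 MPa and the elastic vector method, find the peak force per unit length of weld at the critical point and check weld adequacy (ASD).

f_max ≈ 166 N/mm; adequate

Total weld length L_w = 470 mm. Treat welds as unit-width lines.
Polar moment about centroid: J = 2[d³/12 + d(b/2)²] = 2[235³/12 + 235×42.5²] = 3012000 mm³.
Direct shear f_v = P/L_w = 20.2×10³ / 470 = 42.98 N/mm (vertical).
Torsion M = P·e = 20.2×10³ × 175 = 3535000 N·mm.
Critical point at (x, y) = (42.5, 117.5) from centroid. f_tx = M·y/J = 137.9 N/mm; f_ty = M·x/J = 49.88 N/mm.
Resultant f_max = √[f_tx² + (f_v + f_ty)²] = √[137.9² + (42.98 + 49.88)²] = 166.3 N/mm.
Capacity per unit length: r_n/Ω = (1/2.0) × 0.6 × 490 × (0.707 × 4) = 415.7 N/mm.
166.3 ≤ 415.7 → adequate.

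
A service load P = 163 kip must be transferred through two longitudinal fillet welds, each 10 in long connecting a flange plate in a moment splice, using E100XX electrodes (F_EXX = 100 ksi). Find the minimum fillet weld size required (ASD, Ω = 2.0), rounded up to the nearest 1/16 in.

w = 7/16 in

Total weld length L = 20 in.
Required throat t_e = P × Ω / (0.6 F_EXX × L) = 163 × 2.0 / (0.6 × 100 × 20) = 0.2717 in.
Required leg w = t_e / 0.707 = 0.3843 in → use 7/16 in.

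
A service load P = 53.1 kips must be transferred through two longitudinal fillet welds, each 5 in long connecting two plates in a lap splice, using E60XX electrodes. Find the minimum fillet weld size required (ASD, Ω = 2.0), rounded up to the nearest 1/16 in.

w = 7/16 in

E60XX → F_EXX = 60 ksi.
Total weld length L = 10 in.
Required throat t_e = P × Ω / (0.6 F_EXX × L) = 53.1 × 2.0 / (0.6 × 60 × 10) = 0.295 in.
Required leg w = t_e / 0.707 = 0.4173 in → use 7/16 in.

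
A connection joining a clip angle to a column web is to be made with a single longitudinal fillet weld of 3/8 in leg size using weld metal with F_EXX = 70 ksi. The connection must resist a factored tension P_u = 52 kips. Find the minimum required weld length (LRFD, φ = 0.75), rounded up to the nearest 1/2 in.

Throat t_e = 0.707 × 0.375 = 0.2651 in.
φr_n = 0.75 × 0.6 × 70 × 0.2651 = 8.351 kips/in.
L_req = P_u / φr_n = 52 / 8.351 = 6.226 in total.
Round up → use L = 6.5 in.

L = 6.5 in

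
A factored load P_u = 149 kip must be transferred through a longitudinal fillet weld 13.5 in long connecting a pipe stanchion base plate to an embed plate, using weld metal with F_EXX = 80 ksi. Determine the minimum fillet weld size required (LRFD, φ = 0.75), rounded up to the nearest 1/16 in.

Total weld length L = 13.5 in.
Required throat t_e = P_u / (φ × 0.6 F_EXX × L) = 149 / (0.75 × 0.6 × 80 × 13.5) = 0.3066 in.
Required leg w = t_e / 0.707 = 0.4336 in → use 7/16 in.

w = 7/16 in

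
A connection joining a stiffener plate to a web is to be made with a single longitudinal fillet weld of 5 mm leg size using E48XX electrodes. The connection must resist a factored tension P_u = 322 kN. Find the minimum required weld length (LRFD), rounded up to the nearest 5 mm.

L = 425 mm

E48XX → F_EXX = 480 MPa.
Throat t_e = 0.707 × 5 = 3.535 mm.
φr_n = 0.75 × 0.6 × 480 × 3.535 × 10⁻³ = 0.7636 kN/mm.
L_req = P_u / φr_n = 322 / 0.7636 = 421.7 mm total.
Round up → use L = 425 mm.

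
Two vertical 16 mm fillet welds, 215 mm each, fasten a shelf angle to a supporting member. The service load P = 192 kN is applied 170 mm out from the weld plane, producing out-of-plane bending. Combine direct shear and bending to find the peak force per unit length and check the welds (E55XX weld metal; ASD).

E55XX → F_EXX = 550 MPa.
L_w = 2 × 215 = 430 mm; section modulus (unit throat) S = 2 × L²/6 = 15410 mm².
Direct shear f_v = P/L_w = 192×10³/430 = 446.5 N/mm.
Moment M = P × e = 192×10³ × 170 = 32640000 N·mm; bending f_b = M/S = 2118 N/mm.
f_max = √(f_v² + f_b²) = √(446.5² + 2118²) = 2165 N/mm.
r_n/Ω = (1/2.0) × 0.6 × 550 × (0.707 × 16) = 1866 N/mm → NOT adequate.

f_max ≈ 2160 N/mm; NOT adequate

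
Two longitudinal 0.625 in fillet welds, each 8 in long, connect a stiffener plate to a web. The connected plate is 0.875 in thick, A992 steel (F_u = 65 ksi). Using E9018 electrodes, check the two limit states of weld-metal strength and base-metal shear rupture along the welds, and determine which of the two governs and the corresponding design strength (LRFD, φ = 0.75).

φR_n ≈ 286 kips (weld metal governs)

E90XX → F_EXX = 90 ksi.
t_e = 0.707 × 0.625 = 0.4419 in; L = 16 in.
Weld metal: φR_n = 0.75 × 0.6 × 90 × 0.4419 × 16 = 286.3 kips.
Base metal (shear rupture): φR_n = 0.75 × 0.6 × 65 × 0.875 × 16 = 409.5 kips.
Governing: weld metal.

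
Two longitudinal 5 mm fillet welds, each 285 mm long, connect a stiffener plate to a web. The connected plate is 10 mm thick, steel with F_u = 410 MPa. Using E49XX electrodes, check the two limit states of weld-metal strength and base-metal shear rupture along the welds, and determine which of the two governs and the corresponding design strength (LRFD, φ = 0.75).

E49XX → F_EXX = 490 MPa.
t_e = 0.707 × 5 = 3.535 mm; L = 570 mm.
Weld metal: φR_n = 0.75 × 0.6 × 490 × 3.535 × 570 × 10⁻³ = 444.3 kN.
Base metal (shear rupture): φR_n = 0.75 × 0.6 × 410 × 10 × 570 × 10⁻³ = 1052 kN.
Governing: weld metal.

φR_n ≈ 444 kN (weld metal governs)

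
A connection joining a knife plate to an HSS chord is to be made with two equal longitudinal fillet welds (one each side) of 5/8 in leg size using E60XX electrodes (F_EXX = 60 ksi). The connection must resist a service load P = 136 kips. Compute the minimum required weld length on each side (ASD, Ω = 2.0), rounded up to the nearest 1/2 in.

Throat t_e = 0.707 × 0.625 = 0.4419 in.
r_n/Ω = (0.6 × 60 × 0.4419) / 2.0 = 7.954 kip/in.
L_req = P / (r_n/Ω) = 136 / 7.954 = 17.1 in total.
Per side: 17.1 / 2 = 8.549 in.
Round up → use L = 9 in on each side.

L = 9 in on each side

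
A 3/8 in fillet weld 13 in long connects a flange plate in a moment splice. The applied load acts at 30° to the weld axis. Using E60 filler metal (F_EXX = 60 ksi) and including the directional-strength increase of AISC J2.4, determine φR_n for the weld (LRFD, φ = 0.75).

φR_n ≈ 110 kips

t_e = 0.707 × 0.375 = 0.2651 in; A_we = 0.2651 × 13 = 3.447 in².
Directional factor: 1.0 + 0.5 sin^1.5(30°) = 1.177.
F_nw = 0.6 × 60 × 1.177 = 42.36 ksi.
φR_n = 0.75 × 42.36 × 3.447 = 109.5 kips.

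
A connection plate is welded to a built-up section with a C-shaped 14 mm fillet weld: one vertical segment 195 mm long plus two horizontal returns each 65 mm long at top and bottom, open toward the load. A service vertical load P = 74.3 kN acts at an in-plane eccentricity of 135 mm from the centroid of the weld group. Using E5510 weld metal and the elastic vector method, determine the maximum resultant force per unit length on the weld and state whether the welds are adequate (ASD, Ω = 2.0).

f_max ≈ 697 N/mm; adequate

E55XX → F_EXX = 550 MPa.
Total weld length L_w = 325 mm. Treat welds as unit-width lines.
Centroid: x̄ = 2×65×32.5 / 325 = 13 mm from the vertical weld.
Polar moment about centroid: J = I_x + I_y = [195³/12 + 2×65×97.5²] + [195×13² + 2(65³/12 + 65×19.5²)] = 1982000 mm³.
Direct shear f_v = P/L_w = 74.3×10³ / 325 = 228.6 N/mm (vertical).
Torsion M = P·e = 74.3×10³ × 135 = 10030000 N·mm.
Critical point at (x, y) = (52, 97.5) from centroid. f_tx = M·y/J = 493.5 N/mm; f_ty = M·x/J = 263.2 N/mm.
Resultant f_max = √[f_tx² + (f_v + f_ty)²] = √[493.5² + (228.6 + 263.2)²] = 696.7 N/mm.
Capacity per unit length: r_n/Ω = (1/2.0) × 0.6 × 550 × (0.707 × 14) = 1633 N/mm.
696.7 ≤ 1633 → adequate.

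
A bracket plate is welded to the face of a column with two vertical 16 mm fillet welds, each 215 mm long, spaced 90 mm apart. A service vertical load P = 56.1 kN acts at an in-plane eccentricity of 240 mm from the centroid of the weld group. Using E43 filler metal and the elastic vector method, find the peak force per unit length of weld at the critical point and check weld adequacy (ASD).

f_max ≈ 682 N/mm; adequate

E43XX → F_EXX = 430 MPa.
Total weld length L_w = 430 mm. Treat welds as unit-width lines.
Polar moment about centroid: J = 2[d³/12 + d(b/2)²] = 2[215³/12 + 215×45²] = 2527000 mm³.
Direct shear f_v = P/L_w = 56.1×10³ / 430 = 130.5 N/mm (vertical).
Torsion M = P·e = 56.1×10³ × 240 = 13464000 N·mm.
Critical point at (x, y) = (45, 107.5) from centroid. f_tx = M·y/J = 572.7 N/mm; f_ty = M·x/J = 239.7 N/mm.
Resultant f_max = √[f_tx² + (f_v + f_ty)²] = √[572.7² + (130.5 + 239.7)²] = 682 N/mm.
Capacity per unit length: r_n/Ω = (1/2.0) × 0.6 × 430 × (0.707 × 16) = 1459 N/mm.
682 ≤ 1459 → adequate.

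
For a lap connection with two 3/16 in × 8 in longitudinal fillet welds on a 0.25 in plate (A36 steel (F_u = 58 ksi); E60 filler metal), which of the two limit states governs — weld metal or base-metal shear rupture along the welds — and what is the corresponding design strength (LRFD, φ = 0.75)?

φR_n ≈ 57.3 kip (weld metal governs)

E60XX → F_EXX = 60 ksi.
t_e = 0.707 × 0.1875 = 0.1326 in; L = 16 in.
Weld metal: φR_n = 0.75 × 0.6 × 60 × 0.1326 × 16 = 57.27 kip.
Base metal (shear rupture): φR_n = 0.75 × 0.6 × 58 × 0.25 × 16 = 104.4 kip.
Governing: weld metal.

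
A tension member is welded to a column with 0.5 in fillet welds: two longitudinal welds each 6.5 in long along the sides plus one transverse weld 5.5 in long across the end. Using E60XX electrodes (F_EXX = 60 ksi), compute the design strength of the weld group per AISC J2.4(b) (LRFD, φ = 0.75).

φR_n ≈ 184 kips

t_e = 0.707 × 0.5 = 0.3535 in.
R_nwl = 0.6 × 60 × 0.3535 × 13 = 165.4 kips (longitudinal, 2 welds).
R_nwt = 0.6 × 60 × 0.3535 × 5.5 = 69.99 kips (transverse, base value).
(i) R_nwl + R_nwt = 235.4 kips; (ii) 0.85 R_nwl + 1.5 R_nwt = 245.6 kips.
R_n = max = 245.6 kips [governs: (ii)]; φR_n = 184.2 kips.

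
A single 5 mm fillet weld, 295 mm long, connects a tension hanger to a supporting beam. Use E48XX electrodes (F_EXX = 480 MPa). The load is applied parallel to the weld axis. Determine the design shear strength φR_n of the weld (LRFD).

Effective throat t_e = 0.707 × 5 = 3.535 mm.
Total length L = 295 mm; A_we = 3.535 × 295 = 1043 mm².
F_nw = 0.6 F_EXX = 0.6 × 480 = 288 MPa.
φR_n = 0.75 × 288 × 1043 × 10⁻³ = 225.3 kN.

φR_n ≈ 225 kN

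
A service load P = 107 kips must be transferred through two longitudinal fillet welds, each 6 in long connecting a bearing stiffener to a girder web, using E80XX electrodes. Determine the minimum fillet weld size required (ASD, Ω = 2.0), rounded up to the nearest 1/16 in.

E80XX → F_EXX = 80 ksi.
Total weld length L = 12 in.
Required throat t_e = P × Ω / (0.6 F_EXX × L) = 107 × 2.0 / (0.6 × 80 × 12) = 0.3715 in.
Required leg w = t_e / 0.707 = 0.5255 in → use 9/16 in.

w = 9/16 in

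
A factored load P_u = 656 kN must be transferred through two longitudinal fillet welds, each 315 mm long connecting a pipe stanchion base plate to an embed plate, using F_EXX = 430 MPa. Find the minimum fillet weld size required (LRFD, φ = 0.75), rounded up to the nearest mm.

Total weld length L = 630 mm.
Required throat t_e = P_u / (φ × 0.6 F_EXX × L) = 656 / (0.75 × 0.6 × 430 × 630 × 10⁻³) = 5.381 mm.
Required leg w = t_e / 0.707 = 7.611 mm → use 8 mm.

w = 8 mm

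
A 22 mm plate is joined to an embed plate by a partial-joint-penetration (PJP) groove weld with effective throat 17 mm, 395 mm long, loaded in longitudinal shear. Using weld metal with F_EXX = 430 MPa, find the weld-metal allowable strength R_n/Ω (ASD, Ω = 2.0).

R_n/Ω ≈ 866 kN

Effective throat (given) t_e = 17 mm.
A_we = 17 × 395 = 6715 mm².
F_nw = 0.6 F_EXX = 258 MPa.
R_n/Ω = (258 × 6715) / 2.0 × 10⁻³ = 866.2 kN.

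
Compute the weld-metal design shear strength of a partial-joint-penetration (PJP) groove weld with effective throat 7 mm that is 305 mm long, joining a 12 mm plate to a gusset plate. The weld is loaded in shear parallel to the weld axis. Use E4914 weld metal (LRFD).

E49XX → F_EXX = 490 MPa.
Effective throat (given) t_e = 7 mm.
A_we = 7 × 305 = 2135 mm².
F_nw = 0.6 F_EXX = 294 MPa.
φR_n = 0.75 × 294 × 2135 × 10⁻³ = 470.8 kN.

φR_n ≈ 471 kN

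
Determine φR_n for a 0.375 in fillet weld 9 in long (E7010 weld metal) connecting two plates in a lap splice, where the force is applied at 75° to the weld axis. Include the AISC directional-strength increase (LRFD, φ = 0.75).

E70XX → F_EXX = 70 ksi.
t_e = 0.707 × 0.375 = 0.2651 in; A_we = 0.2651 × 9 = 2.386 in².
Directional factor: 1.0 + 0.5 sin^1.5(75°) = 1.475.
F_nw = 0.6 × 70 × 1.475 = 61.94 ksi.
φR_n = 0.75 × 61.94 × 2.386 = 110.8 kips.

φR_n ≈ 111 kips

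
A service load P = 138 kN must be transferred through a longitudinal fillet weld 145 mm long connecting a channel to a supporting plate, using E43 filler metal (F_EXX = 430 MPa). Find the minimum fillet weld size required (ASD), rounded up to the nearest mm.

w = 11 mm

Total weld length L = 145 mm.
Required throat t_e = P × Ω / (0.6 F_EXX × L) = 138 × 2.0 / (0.6 × 430 × 145 × 10⁻³) = 7.378 mm.
Required leg w = t_e / 0.707 = 10.44 mm → use 11 mm.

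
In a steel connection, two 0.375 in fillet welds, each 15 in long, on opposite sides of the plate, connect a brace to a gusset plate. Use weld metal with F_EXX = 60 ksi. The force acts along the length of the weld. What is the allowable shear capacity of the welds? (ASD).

Effective throat t_e = 0.707 × 0.375 = 0.2651 in.
Total length L = 30 in; A_we = 0.2651 × 30 = 7.954 in².
F_nw = 0.6 F_EXX = 0.6 × 60 = 36 ksi.
R_n = 36 × 7.954 = 286.3 kips; R_n/Ω = 286.3/2.0 = 143.2 kips.

R_n/Ω ≈ 143 kips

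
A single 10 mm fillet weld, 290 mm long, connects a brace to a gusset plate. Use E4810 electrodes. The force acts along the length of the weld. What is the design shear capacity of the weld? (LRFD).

φR_n ≈ 443 kN

E48XX → F_EXX = 480 MPa.
Effective throat t_e = 0.707 × 10 = 7.07 mm.
Total length L = 290 mm; A_we = 7.07 × 290 = 2050 mm².
F_nw = 0.6 F_EXX = 0.6 × 480 = 288 MPa.
φR_n = 0.75 × 288 × 2050 × 10⁻³ = 442.9 kN.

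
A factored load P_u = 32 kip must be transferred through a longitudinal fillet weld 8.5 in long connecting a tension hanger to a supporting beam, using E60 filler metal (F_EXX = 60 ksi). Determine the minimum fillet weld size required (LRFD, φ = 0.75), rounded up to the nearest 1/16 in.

Total weld length L = 8.5 in.
Required throat t_e = P_u / (φ × 0.6 F_EXX × L) = 32 / (0.75 × 0.6 × 60 × 8.5) = 0.1394 in.
Required leg w = t_e / 0.707 = 0.1972 in → use 1/4 in.

w = 1/4 in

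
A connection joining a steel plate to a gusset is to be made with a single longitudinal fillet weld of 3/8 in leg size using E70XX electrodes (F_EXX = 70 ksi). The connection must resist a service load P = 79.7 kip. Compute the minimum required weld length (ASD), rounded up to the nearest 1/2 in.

L = 14.5 in

Throat t_e = 0.707 × 0.375 = 0.2651 in.
r_n/Ω = (0.6 × 70 × 0.2651) / 2.0 = 5.568 kip/in.
L_req = P / (r_n/Ω) = 79.7 / 5.568 = 14.31 in total.
Round up → use L = 14.5 in.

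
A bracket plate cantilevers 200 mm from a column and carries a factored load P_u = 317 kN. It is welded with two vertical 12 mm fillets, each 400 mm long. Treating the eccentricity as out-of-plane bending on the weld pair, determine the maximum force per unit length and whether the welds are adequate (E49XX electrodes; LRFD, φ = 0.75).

f_max ≈ 1250 N/mm; adequate

E49XX → F_EXX = 490 MPa.
L_w = 2 × 400 = 800 mm; section modulus (unit throat) S = 2 × L²/6 = 53330 mm².
Direct shear f_v = P/L_w = 317×10³/800 = 396.2 N/mm.
Moment M = P × e = 317×10³ × 200 = 63400000 N·mm; bending f_b = M/S = 1189 N/mm.
f_max = √(f_v² + f_b²) = √(396.2² + 1189²) = 1253 N/mm.
φr_n = 0.75 × 0.6 × 490 × (0.707 × 12) = 1871 N/mm → adequate.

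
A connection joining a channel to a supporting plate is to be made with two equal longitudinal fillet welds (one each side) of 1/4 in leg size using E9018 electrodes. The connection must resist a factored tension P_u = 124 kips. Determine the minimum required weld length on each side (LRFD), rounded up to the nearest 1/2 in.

L = 9 in on each side

E90XX → F_EXX = 90 ksi.
Throat t_e = 0.707 × 0.25 = 0.1767 in.
φr_n = 0.75 × 0.6 × 90 × 0.1767 = 7.158 kips/in.
L_req = P_u / φr_n = 124 / 7.158 = 17.32 in total.
Per side: 17.32 / 2 = 8.661 in.
Round up → use L = 9 in on each side.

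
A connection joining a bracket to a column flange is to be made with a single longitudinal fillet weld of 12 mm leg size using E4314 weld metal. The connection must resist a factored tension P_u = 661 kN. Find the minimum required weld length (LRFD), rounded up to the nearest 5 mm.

E43XX → F_EXX = 430 MPa.
Throat t_e = 0.707 × 12 = 8.484 mm.
φr_n = 0.75 × 0.6 × 430 × 8.484 × 10⁻³ = 1.642 kN/mm.
L_req = P_u / φr_n = 661 / 1.642 = 402.6 mm total.
Round up → use L = 405 mm.

L = 405 mm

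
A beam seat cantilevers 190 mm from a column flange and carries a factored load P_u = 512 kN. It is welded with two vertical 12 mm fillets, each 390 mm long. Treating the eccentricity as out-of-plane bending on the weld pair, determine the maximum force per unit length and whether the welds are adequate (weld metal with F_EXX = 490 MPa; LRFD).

L_w = 2 × 390 = 780 mm; section modulus (unit throat) S = 2 × L²/6 = 50700 mm².
Direct shear f_v = P/L_w = 512×10³/780 = 656.4 N/mm.
Moment M = P × e = 512×10³ × 190 = 97280000 N·mm; bending f_b = M/S = 1919 N/mm.
f_max = √(f_v² + f_b²) = √(656.4² + 1919²) = 2028 N/mm.
φr_n = 0.75 × 0.6 × 490 × (0.707 × 12) = 1871 N/mm → NOT adequate.

f_max ≈ 2030 N/mm; NOT adequate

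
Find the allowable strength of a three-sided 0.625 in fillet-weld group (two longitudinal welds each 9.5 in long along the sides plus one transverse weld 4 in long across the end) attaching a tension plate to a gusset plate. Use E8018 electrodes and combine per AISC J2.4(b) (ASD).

E80XX → F_EXX = 80 ksi.
t_e = 0.707 × 0.625 = 0.4419 in.
R_nwl = 0.6 × 80 × 0.4419 × 19 = 403 kip (longitudinal, 2 welds).
R_nwt = 0.6 × 80 × 0.4419 × 4 = 84.84 kip (transverse, base value).
(i) R_nwl + R_nwt = 487.8 kip; (ii) 0.85 R_nwl + 1.5 R_nwt = 469.8 kip.
R_n = max = 487.8 kip [governs: (i)]; R_n/Ω = 243.9 kip.

R_n/Ω ≈ 244 kip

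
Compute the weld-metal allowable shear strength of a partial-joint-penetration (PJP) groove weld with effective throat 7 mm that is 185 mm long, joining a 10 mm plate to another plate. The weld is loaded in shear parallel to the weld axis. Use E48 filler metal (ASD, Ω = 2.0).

R_n/Ω ≈ 186 kN

E48XX → F_EXX = 480 MPa.
Effective throat (given) t_e = 7 mm.
A_we = 7 × 185 = 1295 mm².
F_nw = 0.6 F_EXX = 288 MPa.
R_n/Ω = (288 × 1295) / 2.0 × 10⁻³ = 186.5 kN.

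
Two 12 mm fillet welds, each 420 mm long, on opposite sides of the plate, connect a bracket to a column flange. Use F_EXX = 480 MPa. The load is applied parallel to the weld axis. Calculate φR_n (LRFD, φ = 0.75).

φR_n ≈ 1540 kN

Effective throat t_e = 0.707 × 12 = 8.484 mm.
Total length L = 840 mm; A_we = 8.484 × 840 = 7127 mm².
F_nw = 0.6 F_EXX = 0.6 × 480 = 288 MPa.
φR_n = 0.75 × 288 × 7127 × 10⁻³ = 1539 kN.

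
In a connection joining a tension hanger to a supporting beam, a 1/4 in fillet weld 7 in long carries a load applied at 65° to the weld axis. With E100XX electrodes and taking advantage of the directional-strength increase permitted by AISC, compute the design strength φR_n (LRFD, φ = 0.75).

φR_n ≈ 79.7 kips

E100XX → F_EXX = 100 ksi.
t_e = 0.707 × 0.25 = 0.1767 in; A_we = 0.1767 × 7 = 1.237 in².
Directional factor: 1.0 + 0.5 sin^1.5(65°) = 1.431.
F_nw = 0.6 × 100 × 1.431 = 85.88 ksi.
φR_n = 0.75 × 85.88 × 1.237 = 79.7 kips.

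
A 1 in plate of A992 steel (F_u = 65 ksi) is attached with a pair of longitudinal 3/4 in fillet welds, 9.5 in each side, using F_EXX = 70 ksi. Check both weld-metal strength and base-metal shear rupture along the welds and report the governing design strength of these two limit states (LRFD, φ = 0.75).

t_e = 0.707 × 0.75 = 0.5302 in; L = 19 in.
Weld metal: φR_n = 0.75 × 0.6 × 70 × 0.5302 × 19 = 317.4 kips.
Base metal (shear rupture): φR_n = 0.75 × 0.6 × 65 × 1 × 19 = 555.8 kips.
Governing: weld metal.

φR_n ≈ 317 kips (weld metal governs)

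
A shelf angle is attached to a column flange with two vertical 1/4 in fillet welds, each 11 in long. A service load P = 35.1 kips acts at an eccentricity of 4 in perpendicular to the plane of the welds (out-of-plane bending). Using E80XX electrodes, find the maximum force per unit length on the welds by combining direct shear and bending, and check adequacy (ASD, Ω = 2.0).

E80XX → F_EXX = 80 ksi.
L_w = 2 × 11 = 22 in; section modulus (unit throat) S = 2 × L²/6 = 40.33 in².
Direct shear f_v = P/L_w = 35.1/22 = 1.595 kip/in.
Moment M = P × e = 35.1 × 4 = 140.4 kip·in; bending f_b = M/S = 3.481 kip/in.
f_max = √(f_v² + f_b²) = √(1.595² + 3.481²) = 3.829 kip/in.
r_n/Ω = (1/2.0) × 0.6 × 80 × (0.707 × 0.25) = 4.242 kip/in → adequate.

f_max ≈ 3.83 kip/in; adequate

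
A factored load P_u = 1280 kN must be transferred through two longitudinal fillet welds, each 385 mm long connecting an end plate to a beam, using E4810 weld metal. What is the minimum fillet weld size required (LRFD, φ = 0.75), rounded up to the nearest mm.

w = 11 mm

E48XX → F_EXX = 480 MPa.
Total weld length L = 770 mm.
Required throat t_e = P_u / (φ × 0.6 F_EXX × L) = 1280 / (0.75 × 0.6 × 480 × 770 × 10⁻³) = 7.696 mm.
Required leg w = t_e / 0.707 = 10.89 mm → use 11 mm.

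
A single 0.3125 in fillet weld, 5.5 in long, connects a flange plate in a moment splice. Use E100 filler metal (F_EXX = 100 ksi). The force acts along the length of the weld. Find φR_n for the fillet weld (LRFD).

φR_n ≈ 54.7 kip

Effective throat t_e = 0.707 × 0.3125 = 0.2209 in.
Total length L = 5.5 in; A_we = 0.2209 × 5.5 = 1.215 in².
F_nw = 0.6 F_EXX = 0.6 × 100 = 60 ksi.
φR_n = 0.75 × 60 × 1.215 = 54.68 kip.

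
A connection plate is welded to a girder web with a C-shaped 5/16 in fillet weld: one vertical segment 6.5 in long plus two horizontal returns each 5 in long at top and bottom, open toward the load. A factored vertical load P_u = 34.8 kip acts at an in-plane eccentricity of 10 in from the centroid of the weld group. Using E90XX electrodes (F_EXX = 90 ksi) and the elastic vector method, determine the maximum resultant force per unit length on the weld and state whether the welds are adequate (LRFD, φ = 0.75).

Total weld length L_w = 16.5 in. Treat welds as unit-width lines.
Centroid: x̄ = 2×5×2.5 / 16.5 = 1.515 in from the vertical weld.
Polar moment about centroid: J = I_x + I_y = [6.5³/12 + 2×5×3.25²] + [6.5×1.515² + 2(5³/12 + 5×0.9848²)] = 174 in³.
Direct shear f_v = P/L_w = 34.8 / 16.5 = 2.109 kip/in (vertical).
Torsion M = P·e = 34.8 × 10 = 348 kip·in.
Critical point at (x, y) = (3.485, 3.25) from centroid. f_tx = M·y/J = 6.501 kip/in; f_ty = M·x/J = 6.971 kip/in.
Resultant f_max = √[f_tx² + (f_v + f_ty)²] = √[6.501² + (2.109 + 6.971)²] = 11.17 kip/in.
Capacity per unit length: φr_n = 0.75 × 0.6 × 90 × (0.707 × 0.3125) = 8.948 kip/in.
11.17 > 8.948 → NOT adequate.

f_max ≈ 11.2 kip/in; NOT adequate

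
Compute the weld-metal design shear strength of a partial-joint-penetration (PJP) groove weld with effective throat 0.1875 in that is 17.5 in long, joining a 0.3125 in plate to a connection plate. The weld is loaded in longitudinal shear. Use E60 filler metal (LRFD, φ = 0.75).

E60XX → F_EXX = 60 ksi.
Effective throat (given) t_e = 0.1875 in.
A_we = 0.1875 × 17.5 = 3.281 in².
F_nw = 0.6 F_EXX = 36 ksi.
φR_n = 0.75 × 36 × 3.281 = 88.59 kip.

φR_n ≈ 88.6 kip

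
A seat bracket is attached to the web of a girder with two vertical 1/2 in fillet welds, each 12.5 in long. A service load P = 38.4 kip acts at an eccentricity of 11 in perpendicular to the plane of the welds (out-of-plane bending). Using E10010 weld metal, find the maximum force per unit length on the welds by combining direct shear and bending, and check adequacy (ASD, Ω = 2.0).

f_max ≈ 8.25 kip/in; adequate

E100XX → F_EXX = 100 ksi.
L_w = 2 × 12.5 = 25 in; section modulus (unit throat) S = 2 × L²/6 = 52.08 in².
Direct shear f_v = P/L_w = 38.4/25 = 1.536 kip/in.
Moment M = P × e = 38.4 × 11 = 422.4 kip·in; bending f_b = M/S = 8.11 kip/in.
f_max = √(f_v² + f_b²) = √(1.536² + 8.11²) = 8.254 kip/in.
r_n/Ω = (1/2.0) × 0.6 × 100 × (0.707 × 0.5) = 10.6 kip/in → adequate.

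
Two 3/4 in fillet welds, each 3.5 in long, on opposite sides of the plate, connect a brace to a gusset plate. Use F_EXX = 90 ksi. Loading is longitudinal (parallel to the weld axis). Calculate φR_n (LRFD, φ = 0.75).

φR_n ≈ 150 kips

Effective throat t_e = 0.707 × 0.75 = 0.5302 in.
Total length L = 7 in; A_we = 0.5302 × 7 = 3.712 in².
F_nw = 0.6 F_EXX = 0.6 × 90 = 54 ksi.
φR_n = 0.75 × 54 × 3.712 = 150.3 kips.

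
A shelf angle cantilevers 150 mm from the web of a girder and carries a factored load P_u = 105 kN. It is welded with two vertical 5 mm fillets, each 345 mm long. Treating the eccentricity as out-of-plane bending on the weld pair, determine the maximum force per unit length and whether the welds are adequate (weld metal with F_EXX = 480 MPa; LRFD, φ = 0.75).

f_max ≈ 425 N/mm; adequate

L_w = 2 × 345 = 690 mm; section modulus (unit throat) S = 2 × L²/6 = 39680 mm².
Direct shear f_v = P/L_w = 105×10³/690 = 152.2 N/mm.
Moment M = P × e = 105×10³ × 150 = 15750000 N·mm; bending f_b = M/S = 397 N/mm.
f_max = √(f_v² + f_b²) = √(152.2² + 397²) = 425.1 N/mm.
φr_n = 0.75 × 0.6 × 480 × (0.707 × 5) = 763.6 N/mm → adequate.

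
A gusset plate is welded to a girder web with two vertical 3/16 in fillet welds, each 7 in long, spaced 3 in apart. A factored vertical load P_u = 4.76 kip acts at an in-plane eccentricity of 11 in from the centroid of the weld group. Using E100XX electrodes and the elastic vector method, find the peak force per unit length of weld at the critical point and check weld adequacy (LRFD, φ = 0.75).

E100XX → F_EXX = 100 ksi.
Total weld length L_w = 14 in. Treat welds as unit-width lines.
Polar moment about centroid: J = 2[d³/12 + d(b/2)²] = 2[7³/12 + 7×1.5²] = 88.67 in³.
Direct shear f_v = P/L_w = 4.76 / 14 = 0.34 kip/in (vertical).
Torsion M = P·e = 4.76 × 11 = 52.36 kip·in.
Critical point at (x, y) = (1.5, 3.5) from centroid. f_tx = M·y/J = 2.067 kip/in; f_ty = M·x/J = 0.8858 kip/in.
Resultant f_max = √[f_tx² + (f_v + f_ty)²] = √[2.067² + (0.34 + 0.8858)²] = 2.403 kip/in.
Capacity per unit length: φr_n = 0.75 × 0.6 × 100 × (0.707 × 0.1875) = 5.965 kip/in.
2.403 ≤ 5.965 → adequate.

f_max ≈ 2.4 kip/in; adequate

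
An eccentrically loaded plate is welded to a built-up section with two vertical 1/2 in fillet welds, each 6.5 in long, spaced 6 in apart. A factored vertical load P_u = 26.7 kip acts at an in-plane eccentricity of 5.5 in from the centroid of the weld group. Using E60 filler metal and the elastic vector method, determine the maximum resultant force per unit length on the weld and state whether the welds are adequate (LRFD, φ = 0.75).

E60XX → F_EXX = 60 ksi.
Total weld length L_w = 13 in. Treat welds as unit-width lines.
Polar moment about centroid: J = 2[d³/12 + d(b/2)²] = 2[6.5³/12 + 6.5×3²] = 162.8 in³.
Direct shear f_v = P/L_w = 26.7 / 13 = 2.054 kip/in (vertical).
Torsion M = P·e = 26.7 × 5.5 = 146.85 kip·in.
Critical point at (x, y) = (3, 3.25) from centroid. f_tx = M·y/J = 2.932 kip/in; f_ty = M·x/J = 2.707 kip/in.
Resultant f_max = √[f_tx² + (f_v + f_ty)²] = √[2.932² + (2.054 + 2.707)²] = 5.591 kip/in.
Capacity per unit length: φr_n = 0.75 × 0.6 × 60 × (0.707 × 0.5) = 9.544 kip/in.
5.591 ≤ 9.544 → adequate.

f_max ≈ 5.59 kip/in; adequate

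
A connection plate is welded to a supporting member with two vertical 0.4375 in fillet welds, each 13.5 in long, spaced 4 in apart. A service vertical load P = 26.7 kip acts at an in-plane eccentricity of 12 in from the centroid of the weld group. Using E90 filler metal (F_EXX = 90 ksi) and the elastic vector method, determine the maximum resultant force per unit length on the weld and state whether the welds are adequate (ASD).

f_max ≈ 4.73 kip/in; adequate

Total weld length L_w = 27 in. Treat welds as unit-width lines.
Polar moment about centroid: J = 2[d³/12 + d(b/2)²] = 2[13.5³/12 + 13.5×2²] = 518.1 in³.
Direct shear f_v = P/L_w = 26.7 / 27 = 0.9889 kip/in (vertical).
Torsion M = P·e = 26.7 × 12 = 320.4 kip·in.
Critical point at (x, y) = (2, 6.75) from centroid. f_tx = M·y/J = 4.175 kip/in; f_ty = M·x/J = 1.237 kip/in.
Resultant f_max = √[f_tx² + (f_v + f_ty)²] = √[4.175² + (0.9889 + 1.237)²] = 4.731 kip/in.
Capacity per unit length: r_n/Ω = (1/2.0) × 0.6 × 90 × (0.707 × 0.4375) = 8.351 kip/in.
4.731 ≤ 8.351 → adequate.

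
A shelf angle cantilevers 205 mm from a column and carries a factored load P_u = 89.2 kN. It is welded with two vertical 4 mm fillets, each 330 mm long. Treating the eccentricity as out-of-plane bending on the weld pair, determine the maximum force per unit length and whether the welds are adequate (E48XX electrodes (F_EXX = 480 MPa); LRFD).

L_w = 2 × 330 = 660 mm; section modulus (unit throat) S = 2 × L²/6 = 36300 mm².
Direct shear f_v = P/L_w = 89.2×10³/660 = 135.2 N/mm.
Moment M = P × e = 89.2×10³ × 205 = 18286000 N·mm; bending f_b = M/S = 503.7 N/mm.
f_max = √(f_v² + f_b²) = √(135.2² + 503.7²) = 521.6 N/mm.
φr_n = 0.75 × 0.6 × 480 × (0.707 × 4) = 610.8 N/mm → adequate.

f_max ≈ 522 N/mm; adequate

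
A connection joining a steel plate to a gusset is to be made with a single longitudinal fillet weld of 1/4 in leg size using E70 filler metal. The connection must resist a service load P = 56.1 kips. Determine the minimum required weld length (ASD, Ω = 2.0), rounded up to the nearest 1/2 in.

E70XX → F_EXX = 70 ksi.
Throat t_e = 0.707 × 0.25 = 0.1767 in.
r_n/Ω = (0.6 × 70 × 0.1767) / 2.0 = 3.712 kip/in.
L_req = P / (r_n/Ω) = 56.1 / 3.712 = 15.11 in total.
Round up → use L = 15.5 in.

L = 15.5 in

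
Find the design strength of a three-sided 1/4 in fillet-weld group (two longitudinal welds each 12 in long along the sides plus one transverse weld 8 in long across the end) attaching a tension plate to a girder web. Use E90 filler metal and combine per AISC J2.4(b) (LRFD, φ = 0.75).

E90XX → F_EXX = 90 ksi.
t_e = 0.707 × 0.25 = 0.1767 in.
R_nwl = 0.6 × 90 × 0.1767 × 24 = 229.1 kip (longitudinal, 2 welds).
R_nwt = 0.6 × 90 × 0.1767 × 8 = 76.36 kip (transverse, base value).
(i) R_nwl + R_nwt = 305.4 kip; (ii) 0.85 R_nwl + 1.5 R_nwt = 309.2 kip.
R_n = max = 309.2 kip [governs: (ii)]; φR_n = 231.9 kip.

φR_n ≈ 232 kip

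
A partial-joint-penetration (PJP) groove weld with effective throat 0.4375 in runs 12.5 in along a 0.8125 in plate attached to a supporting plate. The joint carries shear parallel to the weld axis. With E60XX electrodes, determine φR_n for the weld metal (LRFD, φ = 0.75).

φR_n ≈ 148 kip

E60XX → F_EXX = 60 ksi.
Effective throat (given) t_e = 0.4375 in.
A_we = 0.4375 × 12.5 = 5.469 in².
F_nw = 0.6 F_EXX = 36 ksi.
φR_n = 0.75 × 36 × 5.469 = 147.7 kip.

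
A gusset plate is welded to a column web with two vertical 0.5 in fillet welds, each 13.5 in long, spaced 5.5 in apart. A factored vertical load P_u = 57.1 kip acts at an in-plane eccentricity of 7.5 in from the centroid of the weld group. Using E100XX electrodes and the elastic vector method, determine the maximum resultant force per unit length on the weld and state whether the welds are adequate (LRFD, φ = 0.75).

E100XX → F_EXX = 100 ksi.
Total weld length L_w = 27 in. Treat welds as unit-width lines.
Polar moment about centroid: J = 2[d³/12 + d(b/2)²] = 2[13.5³/12 + 13.5×2.75²] = 614.2 in³.
Direct shear f_v = P/L_w = 57.1 / 27 = 2.115 kip/in (vertical).
Torsion M = P·e = 57.1 × 7.5 = 428.25 kip·in.
Critical point at (x, y) = (2.75, 6.75) from centroid. f_tx = M·y/J = 4.706 kip/in; f_ty = M·x/J = 1.917 kip/in.
Resultant f_max = √[f_tx² + (f_v + f_ty)²] = √[4.706² + (2.115 + 1.917)²] = 6.197 kip/in.
Capacity per unit length: φr_n = 0.75 × 0.6 × 100 × (0.707 × 0.5) = 15.91 kip/in.
6.197 ≤ 15.91 → adequate.

f_max ≈ 6.2 kip/in; adequate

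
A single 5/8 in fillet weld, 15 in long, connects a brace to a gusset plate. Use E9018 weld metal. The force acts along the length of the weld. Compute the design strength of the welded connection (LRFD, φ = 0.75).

φR_n ≈ 268 kips

E90XX → F_EXX = 90 ksi.
Effective throat t_e = 0.707 × 0.625 = 0.4419 in.
Total length L = 15 in; A_we = 0.4419 × 15 = 6.628 in².
F_nw = 0.6 F_EXX = 0.6 × 90 = 54 ksi.
φR_n = 0.75 × 54 × 6.628 = 268.4 kips.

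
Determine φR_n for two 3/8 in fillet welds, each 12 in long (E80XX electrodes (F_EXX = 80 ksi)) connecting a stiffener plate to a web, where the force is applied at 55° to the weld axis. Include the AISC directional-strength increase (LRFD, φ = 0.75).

t_e = 0.707 × 0.375 = 0.2651 in; A_we = 0.2651 × 24 = 6.363 in².
Directional factor: 1.0 + 0.5 sin^1.5(55°) = 1.371.
F_nw = 0.6 × 80 × 1.371 = 65.79 ksi.
φR_n = 0.75 × 65.79 × 6.363 = 314 kip.

φR_n ≈ 314 kip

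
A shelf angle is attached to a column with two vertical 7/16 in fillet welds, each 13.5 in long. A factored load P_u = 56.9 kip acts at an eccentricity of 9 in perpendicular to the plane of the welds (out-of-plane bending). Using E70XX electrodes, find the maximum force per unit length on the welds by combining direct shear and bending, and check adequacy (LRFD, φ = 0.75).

E70XX → F_EXX = 70 ksi.
L_w = 2 × 13.5 = 27 in; section modulus (unit throat) S = 2 × L²/6 = 60.75 in².
Direct shear f_v = P/L_w = 56.9/27 = 2.107 kip/in.
Moment M = P × e = 56.9 × 9 = 512.1 kip·in; bending f_b = M/S = 8.43 kip/in.
f_max = √(f_v² + f_b²) = √(2.107² + 8.43²) = 8.689 kip/in.
φr_n = 0.75 × 0.6 × 70 × (0.707 × 0.4375) = 9.743 kip/in → adequate.

f_max ≈ 8.69 kip/in; adequate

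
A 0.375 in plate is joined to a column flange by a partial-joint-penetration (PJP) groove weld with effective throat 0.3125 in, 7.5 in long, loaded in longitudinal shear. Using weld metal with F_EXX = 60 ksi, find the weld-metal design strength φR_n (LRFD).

φR_n ≈ 63.3 kips

Effective throat (given) t_e = 0.3125 in.
A_we = 0.3125 × 7.5 = 2.344 in².
F_nw = 0.6 F_EXX = 36 ksi.
φR_n = 0.75 × 36 × 2.344 = 63.28 kips.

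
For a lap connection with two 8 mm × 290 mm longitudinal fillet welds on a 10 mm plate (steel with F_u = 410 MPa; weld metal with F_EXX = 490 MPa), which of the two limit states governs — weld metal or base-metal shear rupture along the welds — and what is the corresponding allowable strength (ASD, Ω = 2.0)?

R_n/Ω ≈ 482 kN (weld metal governs)

t_e = 0.707 × 8 = 5.656 mm; L = 580 mm.
Weld metal: R_n/Ω = (1/2.0) × 0.6 × 490 × 5.656 × 580 × 10⁻³ = 482.2 kN.
Base metal (shear rupture): R_n/Ω = (1/2.0) × 0.6 × 410 × 10 × 580 × 10⁻³ = 713.4 kN.
Governing: weld metal.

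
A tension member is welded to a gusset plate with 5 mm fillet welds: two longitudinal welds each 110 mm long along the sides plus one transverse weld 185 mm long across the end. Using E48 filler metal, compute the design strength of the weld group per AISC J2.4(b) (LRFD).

φR_n ≈ 355 kN

E48XX → F_EXX = 480 MPa.
t_e = 0.707 × 5 = 3.535 mm.
R_nwl = 0.6 × 480 × 3.535 × 220 × 10⁻³ = 224 kN (longitudinal, 2 welds).
R_nwt = 0.6 × 480 × 3.535 × 185 × 10⁻³ = 188.3 kN (transverse, base value).
(i) R_nwl + R_nwt = 412.3 kN; (ii) 0.85 R_nwl + 1.5 R_nwt = 472.9 kN.
R_n = max = 472.9 kN [governs: (ii)]; φR_n = 354.7 kN.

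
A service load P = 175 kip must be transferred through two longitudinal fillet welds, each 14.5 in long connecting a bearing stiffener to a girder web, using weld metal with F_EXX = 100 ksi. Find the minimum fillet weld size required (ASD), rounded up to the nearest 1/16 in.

w = 5/16 in

Total weld length L = 29 in.
Required throat t_e = P × Ω / (0.6 F_EXX × L) = 175 × 2.0 / (0.6 × 100 × 29) = 0.2011 in.
Required leg w = t_e / 0.707 = 0.2845 in → use 5/16 in.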